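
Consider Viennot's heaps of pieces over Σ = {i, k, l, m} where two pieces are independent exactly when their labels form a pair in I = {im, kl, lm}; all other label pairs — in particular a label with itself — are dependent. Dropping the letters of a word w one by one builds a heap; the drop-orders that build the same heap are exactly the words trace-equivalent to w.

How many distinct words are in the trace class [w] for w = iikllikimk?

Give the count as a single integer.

#0=i has no predecessor
#1=i depends on [0:i]
#2=k depends on [1:i]
#3=l depends on [1:i]
#4=l depends on [3:l]
#5=i depends on [2:k, 4:l]
#6=k depends on [5:i]
#7=i depends on [6:k]
#8=m depends on [6:k]
#9=k depends on [7:i, 8:m]
sources: [0:i]
N(rest) = Σ N(rest − s) over sources s of rest; N(one piece) = 1:
  size 1 → [9]=1
  size 2 → [7,9]=1  [8,9]=1
  size 3 → [7,8,9]=2
  size 4 → [6,7,8,9]=2
  size 5 → [5,6,7,8,9]=2
  size 6 → [2,5,6,7,8,9]=2  [4,5,6,7,8,9]=2
  size 7 → [2,4,5,6,7,8,9]=4  [3,4,5,6,7,8,9]=2
  size 8 → [2,3,4,5,6,7,8,9]=6
  first=0(i) contributes 6

6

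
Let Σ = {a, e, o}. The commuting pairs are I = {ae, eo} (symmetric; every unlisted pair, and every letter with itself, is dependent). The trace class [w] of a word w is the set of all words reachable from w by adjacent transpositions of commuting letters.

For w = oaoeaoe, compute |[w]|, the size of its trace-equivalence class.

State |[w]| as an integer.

#0=o has no predecessor
#1=a depends on [0:o]
#2=o depends on [1:a]
#3=e has no predecessor
#4=a depends on [2:o]
#5=o depends on [4:a]
#6=e depends on [3:e]
sources: [0:o, 3:e]
N(rest) = Σ N(rest − s) over sources s of rest; N(one piece) = 1:
  size 1 → [5]=1  [6]=1
  size 2 → [3,6]=1  [4,5]=1  [5,6]=2
  size 3 → [2,4,5]=1  [3,5,6]=3  [4,5,6]=3
  size 4 → [1,2,4,5]=1  [2,4,5,6]=4  [3,4,5,6]=6
  size 5 → [0,1,2,4,5]=1  [1,2,4,5,6]=5  [2,3,4,5,6]=10
  first=0(o) contributes 15
  first=3(e) contributes 6
|[w]| = 21

21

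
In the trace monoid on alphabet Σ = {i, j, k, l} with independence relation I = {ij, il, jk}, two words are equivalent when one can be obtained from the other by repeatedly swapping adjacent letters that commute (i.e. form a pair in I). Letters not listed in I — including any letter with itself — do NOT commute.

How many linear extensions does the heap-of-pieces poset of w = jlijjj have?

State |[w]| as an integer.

piece 0:j — minimal
piece 1:l rests on {0:j}
piece 2:i — minimal
piece 3:j rests on {1:l}
piece 4:j rests on {3:j}
piece 5:j rests on {4:j}
minimal pieces: {0:j, 2:i}
ways to finish when only these pieces remain (= sum over removing one remaining piece with nothing left below it):
  1 left: {2}→1  {5}→1
  2 left: {2,5}→2  {4,5}→1
  3 left: {2,4,5}→3  {3,4,5}→1
  4 left: {1,3,4,5}→1  {2,3,4,5}→4
  placing 0:j first → 5 extensions
  placing 2:i first → 1 extensions
total linear extensions = 6

6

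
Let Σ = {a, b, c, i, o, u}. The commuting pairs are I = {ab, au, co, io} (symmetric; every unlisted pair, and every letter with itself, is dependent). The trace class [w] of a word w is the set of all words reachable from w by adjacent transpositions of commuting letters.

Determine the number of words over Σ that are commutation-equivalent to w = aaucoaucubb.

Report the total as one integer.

piece 0:a — minimal
piece 1:a rests on {0:a}
piece 2:u — minimal
piece 3:c rests on {1:a, 2:u}
piece 4:o rests on {1:a, 2:u}
piece 5:a rests on {3:c, 4:o}
piece 6:u rests on {3:c, 4:o}
piece 7:c rests on {5:a, 6:u}
piece 8:u rests on {7:c}
piece 9:b rests on {8:u}
piece 10:b rests on {9:b}
minimal pieces: {0:a, 2:u}
ways to finish when only these pieces remain (= sum over removing one remaining piece with nothing left below it):
  1 left: {10}→1
  2 left: {9,10}→1
  3 left: {8,9,10}→1
  4 left: {7,8,9,10}→1
  5 left: {5,7,8,9,10}→1  {6,7,8,9,10}→1
  6 left: {5,6,7,8,9,10}→2
  7 left: {3,5,6,7,8,9,10}→2  {4,5,6,7,8,9,10}→2
  8 left: {3,4,5,6,7,8,9,10}→4
  9 left: {1,3,4,5,6,7,8,9,10}→4  {2,3,4,5,6,7,8,9,10}→4
  placing 0:a first → 8 extensions
  placing 2:u first → 4 extensions
total linear extensions = 12

12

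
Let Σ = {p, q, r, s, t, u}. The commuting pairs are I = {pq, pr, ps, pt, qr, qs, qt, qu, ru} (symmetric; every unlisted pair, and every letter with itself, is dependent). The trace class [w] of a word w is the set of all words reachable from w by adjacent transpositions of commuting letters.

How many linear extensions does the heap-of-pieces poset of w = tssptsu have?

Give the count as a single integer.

6

drop 0:t onto floor
drop 1:s onto {0:t}
drop 2:s onto {1:s}
drop 3:p onto floor
drop 4:t onto {2:s}
drop 5:s onto {4:t}
drop 6:u onto {3:p, 5:s}
ground layer = {0:t, 3:p}
drop-orders for the pieces not yet dropped (sum over which currently-grounded one goes next):
  1 to go: {6} 1
  2 to go: {3,6} 1  {5,6} 1
  3 to go: {3,5,6} 2  {4,5,6} 1
  4 to go: {2,4,5,6} 1  {3,4,5,6} 3
  5 to go: {1,2,4,5,6} 1  {2,3,4,5,6} 4
  if 0:t drops first: 5 orders
  if 3:p drops first: 1 orders
heap linearizations: 6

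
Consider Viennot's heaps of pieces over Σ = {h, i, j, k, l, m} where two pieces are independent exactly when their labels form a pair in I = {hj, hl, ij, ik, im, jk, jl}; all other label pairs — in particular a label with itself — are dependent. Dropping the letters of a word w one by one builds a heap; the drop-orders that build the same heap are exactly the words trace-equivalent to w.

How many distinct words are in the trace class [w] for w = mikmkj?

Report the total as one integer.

12

0(m) covers ∅
1(i) covers ∅
2(k) covers 0:m
3(m) covers 2:k
4(k) covers 3:m
5(j) covers 3:m
floor of heap: 0:m, 1:i
completions by unplaced set U, small U first (add the entries for U minus each lowest piece of U):
  |U|=1: {1}:1  {4}:1  {5}:1
  |U|=2: {1,4}:2  {1,5}:2  {4,5}:2
  |U|=3: {1,4,5}:6  {3,4,5}:2
  |U|=4: {1,3,4,5}:8  {2,3,4,5}:2
  start at 0(m): 10
  start at 1(i): 2
sum over floor = 12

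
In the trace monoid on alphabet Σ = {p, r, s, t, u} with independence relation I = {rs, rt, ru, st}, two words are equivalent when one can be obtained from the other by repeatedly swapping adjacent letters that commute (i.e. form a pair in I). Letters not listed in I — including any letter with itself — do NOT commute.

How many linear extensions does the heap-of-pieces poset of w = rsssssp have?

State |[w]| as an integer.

6

0(r) covers ∅
1(s) covers ∅
2(s) covers 1:s
3(s) covers 2:s
4(s) covers 3:s
5(s) covers 4:s
6(p) covers 0:r, 5:s
floor of heap: 0:r, 1:s
completions by unplaced set U, small U first (add the entries for U minus each lowest piece of U):
  |U|=1: {6}:1
  |U|=2: {0,6}:1  {5,6}:1
  |U|=3: {0,5,6}:2  {4,5,6}:1
  |U|=4: {0,4,5,6}:3  {3,4,5,6}:1
  |U|=5: {0,3,4,5,6}:4  {2,3,4,5,6}:1
  start at 0(r): 1
  start at 1(s): 5
sum over floor = 6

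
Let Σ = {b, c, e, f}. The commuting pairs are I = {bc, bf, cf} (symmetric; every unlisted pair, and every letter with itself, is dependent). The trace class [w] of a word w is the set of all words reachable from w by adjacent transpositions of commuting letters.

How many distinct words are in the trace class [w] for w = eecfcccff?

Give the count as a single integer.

35

drop 0:e onto floor
drop 1:e onto {0:e}
drop 2:c onto {1:e}
drop 3:f onto {1:e}
drop 4:c onto {2:c}
drop 5:c onto {4:c}
drop 6:c onto {5:c}
drop 7:f onto {3:f}
drop 8:f onto {7:f}
ground layer = {0:e}
drop-orders for the pieces not yet dropped (sum over which currently-grounded one goes next):
  1 to go: {6} 1  {8} 1
  2 to go: {5,6} 1  {6,8} 2  {7,8} 1
  3 to go: {3,7,8} 1  {4,5,6} 1  {5,6,8} 3  {6,7,8} 3
  4 to go: {2,4,5,6} 1  {3,6,7,8} 4  {4,5,6,8} 4  {5,6,7,8} 6
  5 to go: {2,4,5,6,8} 5  {3,5,6,7,8} 10  {4,5,6,7,8} 10
  6 to go: {2,4,5,6,7,8} 15  {3,4,5,6,7,8} 20
  7 to go: {2,3,4,5,6,7,8} 35
  if 0:e drops first: 35 orders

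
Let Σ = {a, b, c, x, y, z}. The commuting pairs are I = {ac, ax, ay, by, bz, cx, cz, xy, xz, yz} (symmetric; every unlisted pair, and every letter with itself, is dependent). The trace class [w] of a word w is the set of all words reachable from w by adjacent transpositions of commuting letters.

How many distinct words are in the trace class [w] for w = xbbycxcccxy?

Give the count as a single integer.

91

drop 0:x onto floor
drop 1:b onto {0:x}
drop 2:b onto {1:b}
drop 3:y onto floor
drop 4:c onto {2:b, 3:y}
drop 5:x onto {2:b}
drop 6:c onto {4:c}
drop 7:c onto {6:c}
drop 8:c onto {7:c}
drop 9:x onto {5:x}
drop 10:y onto {8:c}
ground layer = {0:x, 3:y}
drop-orders for the pieces not yet dropped (sum over which currently-grounded one goes next):
  1 to go: {9} 1  {10} 1
  2 to go: {5,9} 1  {8,10} 1  {9,10} 2
  3 to go: {5,9,10} 3  {7,8,10} 1  {8,9,10} 3
  4 to go: {5,8,9,10} 6  {6,7,8,10} 1  {7,8,9,10} 4
  5 to go: {4,6,7,8,10} 1  {5,7,8,9,10} 10  {6,7,8,9,10} 5
  6 to go: {3,4,6,7,8,10} 1  {4,6,7,8,9,10} 6  {5,6,7,8,9,10} 15
  7 to go: {3,4,6,7,8,9,10} 7  {4,5,6,7,8,9,10} 21
  8 to go: {2,4,5,6,7,8,9,10} 21  {3,4,5,6,7,8,9,10} 28
  9 to go: {1,2,4,5,6,7,8,9,10} 21  {2,3,4,5,6,7,8,9,10} 49
  if 0:x drops first: 70 orders
  if 3:y drops first: 21 orders
heap linearizations: 91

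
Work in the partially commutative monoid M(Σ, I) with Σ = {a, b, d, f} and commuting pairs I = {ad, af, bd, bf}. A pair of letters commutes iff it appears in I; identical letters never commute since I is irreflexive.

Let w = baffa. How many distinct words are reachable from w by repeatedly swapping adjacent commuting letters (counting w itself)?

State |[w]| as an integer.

10

drop 0:b onto floor
drop 1:a onto {0:b}
drop 2:f onto floor
drop 3:f onto {2:f}
drop 4:a onto {1:a}
ground layer = {0:b, 2:f}
drop-orders for the pieces not yet dropped (sum over which currently-grounded one goes next):
  1 to go: {3} 1  {4} 1
  2 to go: {1,4} 1  {2,3} 1  {3,4} 2
  3 to go: {0,1,4} 1  {1,3,4} 3  {2,3,4} 3
  if 0:b drops first: 6 orders
  if 2:f drops first: 4 orders
heap linearizations: 10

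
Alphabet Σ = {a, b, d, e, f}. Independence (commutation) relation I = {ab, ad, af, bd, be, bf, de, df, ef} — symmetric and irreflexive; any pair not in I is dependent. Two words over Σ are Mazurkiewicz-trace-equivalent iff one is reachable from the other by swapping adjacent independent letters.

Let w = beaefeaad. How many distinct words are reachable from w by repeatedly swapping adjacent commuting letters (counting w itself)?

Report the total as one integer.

504

drop 0:b onto floor
drop 1:e onto floor
drop 2:a onto {1:e}
drop 3:e onto {2:a}
drop 4:f onto floor
drop 5:e onto {3:e}
drop 6:a onto {5:e}
drop 7:a onto {6:a}
drop 8:d onto floor
ground layer = {0:b, 1:e, 4:f, 8:d}
drop-orders for the pieces not yet dropped (sum over which currently-grounded one goes next):
  1 to go: {0} 1  {4} 1  {7} 1  {8} 1
  2 to go: {0,4} 2  {0,7} 2  {0,8} 2  {4,7} 2  {4,8} 2  {6,7} 1  {7,8} 2
  3 to go: {0,4,7} 6  {0,4,8} 6  {0,6,7} 3  {0,7,8} 6  {4,6,7} 3  {4,7,8} 6  {5,6,7} 1  {6,7,8} 3
  4 to go: {0,4,6,7} 12  {0,4,7,8} 24  {0,5,6,7} 4  {0,6,7,8} 12  {3,5,6,7} 1  {4,5,6,7} 4  {4,6,7,8} 12  {5,6,7,8} 4
  5 to go: {0,3,5,6,7} 5  {0,4,5,6,7} 20  {0,4,6,7,8} 60  {0,5,6,7,8} 20  {2,3,5,6,7} 1  {3,4,5,6,7} 5  {3,5,6,7,8} 5  {4,5,6,7,8} 20
  6 to go: {0,2,3,5,6,7} 6  {0,3,4,5,6,7} 30  {0,3,5,6,7,8} 30  {0,4,5,6,7,8} 120  {1,2,3,5,6,7} 1  {2,3,4,5,6,7} 6  {2,3,5,6,7,8} 6  {3,4,5,6,7,8} 30
  7 to go: {0,1,2,3,5,6,7} 7  {0,2,3,4,5,6,7} 42  {0,2,3,5,6,7,8} 42  {0,3,4,5,6,7,8} 210  {1,2,3,4,5,6,7} 7  {1,2,3,5,6,7,8} 7  {2,3,4,5,6,7,8} 42
  if 0:b drops first: 56 orders
  if 1:e drops first: 336 orders
  if 4:f drops first: 56 orders
  if 8:d drops first: 56 orders
heap linearizations: 504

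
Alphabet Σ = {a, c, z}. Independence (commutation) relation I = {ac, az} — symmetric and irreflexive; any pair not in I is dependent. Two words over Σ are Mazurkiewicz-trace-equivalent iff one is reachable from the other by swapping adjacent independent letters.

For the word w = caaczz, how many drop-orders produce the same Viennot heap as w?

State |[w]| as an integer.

15

#0=c has no predecessor
#1=a has no predecessor
#2=a depends on [1:a]
#3=c depends on [0:c]
#4=z depends on [3:c]
#5=z depends on [4:z]
sources: [0:c, 1:a]
N(rest) = Σ N(rest − s) over sources s of rest; N(one piece) = 1:
  size 1 → [2]=1  [5]=1
  size 2 → [1,2]=1  [2,5]=2  [4,5]=1
  size 3 → [1,2,5]=3  [2,4,5]=3  [3,4,5]=1
  size 4 → [0,3,4,5]=1  [1,2,4,5]=6  [2,3,4,5]=4
  first=0(c) contributes 10
  first=1(a) contributes 5
|[w]| = 15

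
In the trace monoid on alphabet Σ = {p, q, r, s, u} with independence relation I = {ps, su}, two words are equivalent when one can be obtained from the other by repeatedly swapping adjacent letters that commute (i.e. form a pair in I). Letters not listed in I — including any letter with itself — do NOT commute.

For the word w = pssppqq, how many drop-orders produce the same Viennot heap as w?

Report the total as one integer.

10

piece 0:p — minimal
piece 1:s — minimal
piece 2:s rests on {1:s}
piece 3:p rests on {0:p}
piece 4:p rests on {3:p}
piece 5:q rests on {2:s, 4:p}
piece 6:q rests on {5:q}
minimal pieces: {0:p, 1:s}
ways to finish when only these pieces remain (= sum over removing one remaining piece with nothing left below it):
  1 left: {6}→1
  2 left: {5,6}→1
  3 left: {2,5,6}→1  {4,5,6}→1
  4 left: {1,2,5,6}→1  {2,4,5,6}→2  {3,4,5,6}→1
  5 left: {0,3,4,5,6}→1  {1,2,4,5,6}→3  {2,3,4,5,6}→3
  placing 0:p first → 6 extensions
  placing 1:s first → 4 extensions
total linear extensions = 10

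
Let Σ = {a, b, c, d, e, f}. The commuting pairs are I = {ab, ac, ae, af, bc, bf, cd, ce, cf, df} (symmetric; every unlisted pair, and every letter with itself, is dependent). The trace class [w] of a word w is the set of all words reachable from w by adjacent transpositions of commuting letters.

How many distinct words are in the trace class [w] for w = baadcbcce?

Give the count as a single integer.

252

piece 0:b — minimal
piece 1:a — minimal
piece 2:a rests on {1:a}
piece 3:d rests on {0:b, 2:a}
piece 4:c — minimal
piece 5:b rests on {3:d}
piece 6:c rests on {4:c}
piece 7:c rests on {6:c}
piece 8:e rests on {5:b}
minimal pieces: {0:b, 1:a, 4:c}
ways to finish when only these pieces remain (= sum over removing one remaining piece with nothing left below it):
  1 left: {7}→1  {8}→1
  2 left: {5,8}→1  {6,7}→1  {7,8}→2
  3 left: {3,5,8}→1  {4,6,7}→1  {5,7,8}→3  {6,7,8}→3
  4 left: {0,3,5,8}→1  {2,3,5,8}→1  {3,5,7,8}→4  {4,6,7,8}→4  {5,6,7,8}→6
  5 left: {0,2,3,5,8}→2  {0,3,5,7,8}→5  {1,2,3,5,8}→1  {2,3,5,7,8}→5  {3,5,6,7,8}→10  {4,5,6,7,8}→10
  6 left: {0,1,2,3,5,8}→3  {0,2,3,5,7,8}→12  {0,3,5,6,7,8}→15  {1,2,3,5,7,8}→6  {2,3,5,6,7,8}→15  {3,4,5,6,7,8}→20
  7 left: {0,1,2,3,5,7,8}→21  {0,2,3,5,6,7,8}→42  {0,3,4,5,6,7,8}→35  {1,2,3,5,6,7,8}→21  {2,3,4,5,6,7,8}→35
  placing 0:b first → 56 extensions
  placing 1:a first → 112 extensions
  placing 4:c first → 84 extensions
total linear extensions = 252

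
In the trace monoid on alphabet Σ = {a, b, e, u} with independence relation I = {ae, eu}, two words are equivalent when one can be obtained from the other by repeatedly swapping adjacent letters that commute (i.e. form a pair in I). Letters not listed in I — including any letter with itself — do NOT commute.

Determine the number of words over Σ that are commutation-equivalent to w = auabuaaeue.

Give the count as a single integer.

15

drop 0:a onto floor
drop 1:u onto {0:a}
drop 2:a onto {1:u}
drop 3:b onto {2:a}
drop 4:u onto {3:b}
drop 5:a onto {4:u}
drop 6:a onto {5:a}
drop 7:e onto {3:b}
drop 8:u onto {6:a}
drop 9:e onto {7:e}
ground layer = {0:a}
drop-orders for the pieces not yet dropped (sum over which currently-grounded one goes next):
  1 to go: {8} 1  {9} 1
  2 to go: {6,8} 1  {7,9} 1  {8,9} 2
  3 to go: {5,6,8} 1  {6,8,9} 3  {7,8,9} 3
  4 to go: {4,5,6,8} 1  {5,6,8,9} 4  {6,7,8,9} 6
  5 to go: {4,5,6,8,9} 5  {5,6,7,8,9} 10
  6 to go: {4,5,6,7,8,9} 15
  7 to go: {3,4,5,6,7,8,9} 15
  8 to go: {2,3,4,5,6,7,8,9} 15
  if 0:a drops first: 15 orders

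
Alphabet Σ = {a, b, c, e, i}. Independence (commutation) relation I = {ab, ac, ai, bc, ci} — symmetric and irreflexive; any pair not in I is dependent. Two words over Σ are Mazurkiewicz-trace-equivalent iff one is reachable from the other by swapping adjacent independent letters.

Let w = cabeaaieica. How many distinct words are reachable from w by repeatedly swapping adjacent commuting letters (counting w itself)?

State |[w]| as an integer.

108

drop 0:c onto floor
drop 1:a onto floor
drop 2:b onto floor
drop 3:e onto {0:c, 1:a, 2:b}
drop 4:a onto {3:e}
drop 5:a onto {4:a}
drop 6:i onto {3:e}
drop 7:e onto {5:a, 6:i}
drop 8:i onto {7:e}
drop 9:c onto {7:e}
drop 10:a onto {7:e}
ground layer = {0:c, 1:a, 2:b}
drop-orders for the pieces not yet dropped (sum over which currently-grounded one goes next):
  1 to go: {8} 1  {9} 1  {10} 1
  2 to go: {8,9} 2  {8,10} 2  {9,10} 2
  3 to go: {8,9,10} 6
  4 to go: {7,8,9,10} 6
  5 to go: {5,7,8,9,10} 6  {6,7,8,9,10} 6
  6 to go: {4,5,7,8,9,10} 6  {5,6,7,8,9,10} 12
  7 to go: {4,5,6,7,8,9,10} 18
  8 to go: {3,4,5,6,7,8,9,10} 18
  9 to go: {0,3,4,5,6,7,8,9,10} 18  {1,3,4,5,6,7,8,9,10} 18  {2,3,4,5,6,7,8,9,10} 18
  if 0:c drops first: 36 orders
  if 1:a drops first: 36 orders
  if 2:b drops first: 36 orders
heap linearizations: 108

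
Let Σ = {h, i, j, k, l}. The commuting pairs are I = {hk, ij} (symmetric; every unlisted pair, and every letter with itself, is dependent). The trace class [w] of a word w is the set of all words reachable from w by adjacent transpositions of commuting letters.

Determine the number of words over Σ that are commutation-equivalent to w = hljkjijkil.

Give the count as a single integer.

3

piece 0:h — minimal
piece 1:l rests on {0:h}
piece 2:j rests on {1:l}
piece 3:k rests on {2:j}
piece 4:j rests on {3:k}
piece 5:i rests on {3:k}
piece 6:j rests on {4:j}
piece 7:k rests on {5:i, 6:j}
piece 8:i rests on {7:k}
piece 9:l rests on {8:i}
minimal pieces: {0:h}
ways to finish when only these pieces remain (= sum over removing one remaining piece with nothing left below it):
  1 left: {9}→1
  2 left: {8,9}→1
  3 left: {7,8,9}→1
  4 left: {5,7,8,9}→1  {6,7,8,9}→1
  5 left: {4,6,7,8,9}→1  {5,6,7,8,9}→2
  6 left: {4,5,6,7,8,9}→3
  7 left: {3,4,5,6,7,8,9}→3
  8 left: {2,3,4,5,6,7,8,9}→3
  placing 0:h first → 3 extensions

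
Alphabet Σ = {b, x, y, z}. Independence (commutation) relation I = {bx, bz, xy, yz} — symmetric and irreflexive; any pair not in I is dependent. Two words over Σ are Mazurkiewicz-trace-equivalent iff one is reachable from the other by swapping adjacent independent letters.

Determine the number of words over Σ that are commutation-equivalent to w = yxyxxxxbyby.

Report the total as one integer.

462

drop 0:y onto floor
drop 1:x onto floor
drop 2:y onto {0:y}
drop 3:x onto {1:x}
drop 4:x onto {3:x}
drop 5:x onto {4:x}
drop 6:x onto {5:x}
drop 7:b onto {2:y}
drop 8:y onto {7:b}
drop 9:b onto {8:y}
drop 10:y onto {9:b}
ground layer = {0:y, 1:x}
drop-orders for the pieces not yet dropped (sum over which currently-grounded one goes next):
  1 to go: {6} 1  {10} 1
  2 to go: {5,6} 1  {6,10} 2  {9,10} 1
  3 to go: {4,5,6} 1  {5,6,10} 3  {6,9,10} 3  {8,9,10} 1
  4 to go: {3,4,5,6} 1  {4,5,6,10} 4  {5,6,9,10} 6  {6,8,9,10} 4  {7,8,9,10} 1
  5 to go: {1,3,4,5,6} 1  {2,7,8,9,10} 1  {3,4,5,6,10} 5  {4,5,6,9,10} 10  {5,6,8,9,10} 10  {6,7,8,9,10} 5
  6 to go: {0,2,7,8,9,10} 1  {1,3,4,5,6,10} 6  {2,6,7,8,9,10} 6  {3,4,5,6,9,10} 15  {4,5,6,8,9,10} 20  {5,6,7,8,9,10} 15
  7 to go: {0,2,6,7,8,9,10} 7  {1,3,4,5,6,9,10} 21  {2,5,6,7,8,9,10} 21  {3,4,5,6,8,9,10} 35  {4,5,6,7,8,9,10} 35
  8 to go: {0,2,5,6,7,8,9,10} 28  {1,3,4,5,6,8,9,10} 56  {2,4,5,6,7,8,9,10} 56  {3,4,5,6,7,8,9,10} 70
  9 to go: {0,2,4,5,6,7,8,9,10} 84  {1,3,4,5,6,7,8,9,10} 126  {2,3,4,5,6,7,8,9,10} 126
  if 0:y drops first: 252 orders
  if 1:x drops first: 210 orders
heap linearizations: 462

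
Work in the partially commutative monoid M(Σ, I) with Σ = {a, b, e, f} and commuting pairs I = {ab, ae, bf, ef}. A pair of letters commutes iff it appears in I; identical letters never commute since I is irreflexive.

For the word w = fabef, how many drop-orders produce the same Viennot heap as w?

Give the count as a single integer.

10

#0=f has no predecessor
#1=a depends on [0:f]
#2=b has no predecessor
#3=e depends on [2:b]
#4=f depends on [1:a]
sources: [0:f, 2:b]
N(rest) = Σ N(rest − s) over sources s of rest; N(one piece) = 1:
  size 1 → [3]=1  [4]=1
  size 2 → [1,4]=1  [2,3]=1  [3,4]=2
  size 3 → [0,1,4]=1  [1,3,4]=3  [2,3,4]=3
  first=0(f) contributes 6
  first=2(b) contributes 4
|[w]| = 10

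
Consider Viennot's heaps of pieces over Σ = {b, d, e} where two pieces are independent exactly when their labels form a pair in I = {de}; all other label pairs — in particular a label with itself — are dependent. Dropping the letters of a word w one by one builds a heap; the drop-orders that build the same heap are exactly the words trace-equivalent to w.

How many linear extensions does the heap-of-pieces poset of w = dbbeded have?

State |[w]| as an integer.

drop 0:d onto floor
drop 1:b onto {0:d}
drop 2:b onto {1:b}
drop 3:e onto {2:b}
drop 4:d onto {2:b}
drop 5:e onto {3:e}
drop 6:d onto {4:d}
ground layer = {0:d}
drop-orders for the pieces not yet dropped (sum over which currently-grounded one goes next):
  1 to go: {5} 1  {6} 1
  2 to go: {3,5} 1  {4,6} 1  {5,6} 2
  3 to go: {3,5,6} 3  {4,5,6} 3
  4 to go: {3,4,5,6} 6
  5 to go: {2,3,4,5,6} 6
  if 0:d drops first: 6 orders

6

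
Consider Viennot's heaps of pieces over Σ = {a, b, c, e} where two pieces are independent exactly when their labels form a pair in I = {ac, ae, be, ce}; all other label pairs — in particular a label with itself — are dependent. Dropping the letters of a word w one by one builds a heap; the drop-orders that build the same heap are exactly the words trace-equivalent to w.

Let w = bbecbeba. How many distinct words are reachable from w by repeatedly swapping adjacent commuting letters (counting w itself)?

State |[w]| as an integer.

0(b) covers ∅
1(b) covers 0:b
2(e) covers ∅
3(c) covers 1:b
4(b) covers 3:c
5(e) covers 2:e
6(b) covers 4:b
7(a) covers 6:b
floor of heap: 0:b, 2:e
completions by unplaced set U, small U first (add the entries for U minus each lowest piece of U):
  |U|=1: {5}:1  {7}:1
  |U|=2: {2,5}:1  {5,7}:2  {6,7}:1
  |U|=3: {2,5,7}:3  {4,6,7}:1  {5,6,7}:3
  |U|=4: {2,5,6,7}:6  {3,4,6,7}:1  {4,5,6,7}:4
  |U|=5: {1,3,4,6,7}:1  {2,4,5,6,7}:10  {3,4,5,6,7}:5
  |U|=6: {0,1,3,4,6,7}:1  {1,3,4,5,6,7}:6  {2,3,4,5,6,7}:15
  start at 0(b): 21
  start at 2(e): 7
sum over floor = 28

28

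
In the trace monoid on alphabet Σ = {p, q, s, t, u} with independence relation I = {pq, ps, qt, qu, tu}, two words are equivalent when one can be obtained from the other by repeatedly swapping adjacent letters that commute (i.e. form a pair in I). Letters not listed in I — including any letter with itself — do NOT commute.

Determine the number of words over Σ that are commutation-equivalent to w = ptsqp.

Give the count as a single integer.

0(p) covers ∅
1(t) covers 0:p
2(s) covers 1:t
3(q) covers 2:s
4(p) covers 1:t
floor of heap: 0:p
completions by unplaced set U, small U first (add the entries for U minus each lowest piece of U):
  |U|=1: {3}:1  {4}:1
  |U|=2: {2,3}:1  {3,4}:2
  |U|=3: {2,3,4}:3
  start at 0(p): 3

3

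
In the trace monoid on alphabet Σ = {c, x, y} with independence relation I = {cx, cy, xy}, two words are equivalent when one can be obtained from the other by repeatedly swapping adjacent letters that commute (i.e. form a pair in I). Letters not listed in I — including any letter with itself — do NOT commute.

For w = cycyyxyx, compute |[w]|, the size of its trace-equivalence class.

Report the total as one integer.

420

piece 0:c — minimal
piece 1:y — minimal
piece 2:c rests on {0:c}
piece 3:y rests on {1:y}
piece 4:y rests on {3:y}
piece 5:x — minimal
piece 6:y rests on {4:y}
piece 7:x rests on {5:x}
minimal pieces: {0:c, 1:y, 5:x}
ways to finish when only these pieces remain (= sum over removing one remaining piece with nothing left below it):
  1 left: {2}→1  {6}→1  {7}→1
  2 left: {0,2}→1  {2,6}→2  {2,7}→2  {4,6}→1  {5,7}→1  {6,7}→2
  3 left: {0,2,6}→3  {0,2,7}→3  {2,4,6}→3  {2,5,7}→3  {2,6,7}→6  {3,4,6}→1  {4,6,7}→3  {5,6,7}→3
  4 left: {0,2,4,6}→6  {0,2,5,7}→6  {0,2,6,7}→12  {1,3,4,6}→1  {2,3,4,6}→4  {2,4,6,7}→12  {2,5,6,7}→12  {3,4,6,7}→4  {4,5,6,7}→6
  5 left: {0,2,3,4,6}→10  {0,2,4,6,7}→30  {0,2,5,6,7}→30  {1,2,3,4,6}→5  {1,3,4,6,7}→5  {2,3,4,6,7}→20  {2,4,5,6,7}→30  {3,4,5,6,7}→10
  6 left: {0,1,2,3,4,6}→15  {0,2,3,4,6,7}→60  {0,2,4,5,6,7}→90  {1,2,3,4,6,7}→30  {1,3,4,5,6,7}→15  {2,3,4,5,6,7}→60
  placing 0:c first → 105 extensions
  placing 1:y first → 210 extensions
  placing 5:x first → 105 extensions
total linear extensions = 420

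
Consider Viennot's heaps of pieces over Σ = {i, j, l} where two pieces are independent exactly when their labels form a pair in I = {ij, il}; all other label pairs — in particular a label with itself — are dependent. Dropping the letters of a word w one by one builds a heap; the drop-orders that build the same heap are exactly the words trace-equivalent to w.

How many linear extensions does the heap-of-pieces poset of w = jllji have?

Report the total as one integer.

5

#0=j has no predecessor
#1=l depends on [0:j]
#2=l depends on [1:l]
#3=j depends on [2:l]
#4=i has no predecessor
sources: [0:j, 4:i]
N(rest) = Σ N(rest − s) over sources s of rest; N(one piece) = 1:
  size 1 → [3]=1  [4]=1
  size 2 → [2,3]=1  [3,4]=2
  size 3 → [1,2,3]=1  [2,3,4]=3
  first=0(j) contributes 4
  first=4(i) contributes 1
|[w]| = 5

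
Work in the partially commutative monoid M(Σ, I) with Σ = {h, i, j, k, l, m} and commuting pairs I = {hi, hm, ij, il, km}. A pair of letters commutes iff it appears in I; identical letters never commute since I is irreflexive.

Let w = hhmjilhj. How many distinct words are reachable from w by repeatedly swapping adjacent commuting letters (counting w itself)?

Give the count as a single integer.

18

piece 0:h — minimal
piece 1:h rests on {0:h}
piece 2:m — minimal
piece 3:j rests on {1:h, 2:m}
piece 4:i rests on {2:m}
piece 5:l rests on {3:j}
piece 6:h rests on {5:l}
piece 7:j rests on {6:h}
minimal pieces: {0:h, 2:m}
ways to finish when only these pieces remain (= sum over removing one remaining piece with nothing left below it):
  1 left: {4}→1  {7}→1
  2 left: {4,7}→2  {6,7}→1
  3 left: {4,6,7}→3  {5,6,7}→1
  4 left: {3,5,6,7}→1  {4,5,6,7}→4
  5 left: {1,3,5,6,7}→1  {3,4,5,6,7}→5
  6 left: {0,1,3,5,6,7}→1  {1,3,4,5,6,7}→6  {2,3,4,5,6,7}→5
  placing 0:h first → 11 extensions
  placing 2:m first → 7 extensions
total linear extensions = 18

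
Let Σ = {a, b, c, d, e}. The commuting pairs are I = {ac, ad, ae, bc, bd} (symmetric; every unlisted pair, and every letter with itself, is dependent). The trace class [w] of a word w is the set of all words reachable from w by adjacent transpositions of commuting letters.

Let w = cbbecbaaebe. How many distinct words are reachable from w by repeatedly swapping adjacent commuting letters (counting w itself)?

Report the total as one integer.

0(c) covers ∅
1(b) covers ∅
2(b) covers 1:b
3(e) covers 0:c, 2:b
4(c) covers 3:e
5(b) covers 3:e
6(a) covers 5:b
7(a) covers 6:a
8(e) covers 4:c, 5:b
9(b) covers 7:a, 8:e
10(e) covers 9:b
floor of heap: 0:c, 1:b
completions by unplaced set U, small U first (add the entries for U minus each lowest piece of U):
  |U|=1: {10}:1
  |U|=2: {9,10}:1
  |U|=3: {7,9,10}:1  {8,9,10}:1
  |U|=4: {4,8,9,10}:1  {6,7,9,10}:1  {7,8,9,10}:2
  |U|=5: {4,7,8,9,10}:3  {6,7,8,9,10}:3
  |U|=6: {4,6,7,8,9,10}:6  {5,6,7,8,9,10}:3
  |U|=7: {4,5,6,7,8,9,10}:9
  |U|=8: {3,4,5,6,7,8,9,10}:9
  |U|=9: {0,3,4,5,6,7,8,9,10}:9  {2,3,4,5,6,7,8,9,10}:9
  start at 0(c): 9
  start at 1(b): 18
sum over floor = 27

27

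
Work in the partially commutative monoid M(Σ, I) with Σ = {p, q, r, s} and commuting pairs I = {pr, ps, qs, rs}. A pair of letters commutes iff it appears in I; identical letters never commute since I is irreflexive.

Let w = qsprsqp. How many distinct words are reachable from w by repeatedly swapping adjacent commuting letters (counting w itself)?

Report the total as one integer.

42

0(q) covers ∅
1(s) covers ∅
2(p) covers 0:q
3(r) covers 0:q
4(s) covers 1:s
5(q) covers 2:p, 3:r
6(p) covers 5:q
floor of heap: 0:q, 1:s
completions by unplaced set U, small U first (add the entries for U minus each lowest piece of U):
  |U|=1: {4}:1  {6}:1
  |U|=2: {1,4}:1  {4,6}:2  {5,6}:1
  |U|=3: {1,4,6}:3  {2,5,6}:1  {3,5,6}:1  {4,5,6}:3
  |U|=4: {1,4,5,6}:6  {2,3,5,6}:2  {2,4,5,6}:4  {3,4,5,6}:4
  |U|=5: {0,2,3,5,6}:2  {1,2,4,5,6}:10  {1,3,4,5,6}:10  {2,3,4,5,6}:10
  start at 0(q): 30
  start at 1(s): 12
sum over floor = 42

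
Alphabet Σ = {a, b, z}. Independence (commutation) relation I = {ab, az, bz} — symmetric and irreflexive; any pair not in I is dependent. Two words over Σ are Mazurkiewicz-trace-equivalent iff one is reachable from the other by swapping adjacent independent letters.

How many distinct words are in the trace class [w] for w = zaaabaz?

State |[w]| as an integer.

105

piece 0:z — minimal
piece 1:a — minimal
piece 2:a rests on {1:a}
piece 3:a rests on {2:a}
piece 4:b — minimal
piece 5:a rests on {3:a}
piece 6:z rests on {0:z}
minimal pieces: {0:z, 1:a, 4:b}
ways to finish when only these pieces remain (= sum over removing one remaining piece with nothing left below it):
  1 left: {4}→1  {5}→1  {6}→1
  2 left: {0,6}→1  {3,5}→1  {4,5}→2  {4,6}→2  {5,6}→2
  3 left: {0,4,6}→3  {0,5,6}→3  {2,3,5}→1  {3,4,5}→3  {3,5,6}→3  {4,5,6}→6
  4 left: {0,3,5,6}→6  {0,4,5,6}→12  {1,2,3,5}→1  {2,3,4,5}→4  {2,3,5,6}→4  {3,4,5,6}→12
  5 left: {0,2,3,5,6}→10  {0,3,4,5,6}→30  {1,2,3,4,5}→5  {1,2,3,5,6}→5  {2,3,4,5,6}→20
  placing 0:z first → 30 extensions
  placing 1:a first → 60 extensions
  placing 4:b first → 15 extensions
total linear extensions = 105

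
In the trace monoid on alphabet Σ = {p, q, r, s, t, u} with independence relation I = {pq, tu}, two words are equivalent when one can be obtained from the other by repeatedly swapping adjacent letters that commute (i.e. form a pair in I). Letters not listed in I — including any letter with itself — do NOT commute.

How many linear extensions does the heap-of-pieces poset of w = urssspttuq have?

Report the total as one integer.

3

0(u) covers ∅
1(r) covers 0:u
2(s) covers 1:r
3(s) covers 2:s
4(s) covers 3:s
5(p) covers 4:s
6(t) covers 5:p
7(t) covers 6:t
8(u) covers 5:p
9(q) covers 7:t, 8:u
floor of heap: 0:u
completions by unplaced set U, small U first (add the entries for U minus each lowest piece of U):
  |U|=1: {9}:1
  |U|=2: {7,9}:1  {8,9}:1
  |U|=3: {6,7,9}:1  {7,8,9}:2
  |U|=4: {6,7,8,9}:3
  |U|=5: {5,6,7,8,9}:3
  |U|=6: {4,5,6,7,8,9}:3
  |U|=7: {3,4,5,6,7,8,9}:3
  |U|=8: {2,3,4,5,6,7,8,9}:3
  start at 0(u): 3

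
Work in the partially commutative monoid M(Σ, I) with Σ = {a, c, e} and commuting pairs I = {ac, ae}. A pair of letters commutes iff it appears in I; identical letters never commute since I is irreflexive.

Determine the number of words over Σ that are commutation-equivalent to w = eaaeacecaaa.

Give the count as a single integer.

462

#0=e has no predecessor
#1=a has no predecessor
#2=a depends on [1:a]
#3=e depends on [0:e]
#4=a depends on [2:a]
#5=c depends on [3:e]
#6=e depends on [5:c]
#7=c depends on [6:e]
#8=a depends on [4:a]
#9=a depends on [8:a]
#10=a depends on [9:a]
sources: [0:e, 1:a]
N(rest) = Σ N(rest − s) over sources s of rest; N(one piece) = 1:
  size 1 → [7]=1  [10]=1
  size 2 → [6,7]=1  [7,10]=2  [9,10]=1
  size 3 → [5,6,7]=1  [6,7,10]=3  [7,9,10]=3  [8,9,10]=1
  size 4 → [3,5,6,7]=1  [4,8,9,10]=1  [5,6,7,10]=4  [6,7,9,10]=6  [7,8,9,10]=4
  size 5 → [0,3,5,6,7]=1  [2,4,8,9,10]=1  [3,5,6,7,10]=5  [4,7,8,9,10]=5  [5,6,7,9,10]=10  [6,7,8,9,10]=10
  size 6 → [0,3,5,6,7,10]=6  [1,2,4,8,9,10]=1  [2,4,7,8,9,10]=6  [3,5,6,7,9,10]=15  [4,6,7,8,9,10]=15  [5,6,7,8,9,10]=20
  size 7 → [0,3,5,6,7,9,10]=21  [1,2,4,7,8,9,10]=7  [2,4,6,7,8,9,10]=21  [3,5,6,7,8,9,10]=35  [4,5,6,7,8,9,10]=35
  size 8 → [0,3,5,6,7,8,9,10]=56  [1,2,4,6,7,8,9,10]=28  [2,4,5,6,7,8,9,10]=56  [3,4,5,6,7,8,9,10]=70
  size 9 → [0,3,4,5,6,7,8,9,10]=126  [1,2,4,5,6,7,8,9,10]=84  [2,3,4,5,6,7,8,9,10]=126
  first=0(e) contributes 210
  first=1(a) contributes 252
|[w]| = 462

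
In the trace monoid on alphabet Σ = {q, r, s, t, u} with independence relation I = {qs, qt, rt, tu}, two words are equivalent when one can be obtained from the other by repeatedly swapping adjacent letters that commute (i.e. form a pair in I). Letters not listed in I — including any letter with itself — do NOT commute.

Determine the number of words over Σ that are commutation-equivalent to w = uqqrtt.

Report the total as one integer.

15

#0=u has no predecessor
#1=q depends on [0:u]
#2=q depends on [1:q]
#3=r depends on [2:q]
#4=t has no predecessor
#5=t depends on [4:t]
sources: [0:u, 4:t]
N(rest) = Σ N(rest − s) over sources s of rest; N(one piece) = 1:
  size 1 → [3]=1  [5]=1
  size 2 → [2,3]=1  [3,5]=2  [4,5]=1
  size 3 → [1,2,3]=1  [2,3,5]=3  [3,4,5]=3
  size 4 → [0,1,2,3]=1  [1,2,3,5]=4  [2,3,4,5]=6
  first=0(u) contributes 10
  first=4(t) contributes 5
|[w]| = 15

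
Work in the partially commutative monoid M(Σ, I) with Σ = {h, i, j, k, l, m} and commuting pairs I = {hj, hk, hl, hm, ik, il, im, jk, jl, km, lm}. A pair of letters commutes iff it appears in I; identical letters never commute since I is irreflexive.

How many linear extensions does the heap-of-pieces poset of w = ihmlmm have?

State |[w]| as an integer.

#0=i has no predecessor
#1=h depends on [0:i]
#2=m has no predecessor
#3=l has no predecessor
#4=m depends on [2:m]
#5=m depends on [4:m]
sources: [0:i, 2:m, 3:l]
N(rest) = Σ N(rest − s) over sources s of rest; N(one piece) = 1:
  size 1 → [1]=1  [3]=1  [5]=1
  size 2 → [0,1]=1  [1,3]=2  [1,5]=2  [3,5]=2  [4,5]=1
  size 3 → [0,1,3]=3  [0,1,5]=3  [1,3,5]=6  [1,4,5]=3  [2,4,5]=1  [3,4,5]=3
  size 4 → [0,1,3,5]=12  [0,1,4,5]=6  [1,2,4,5]=4  [1,3,4,5]=12  [2,3,4,5]=4
  first=0(i) contributes 20
  first=2(m) contributes 30
  first=3(l) contributes 10
|[w]| = 60

60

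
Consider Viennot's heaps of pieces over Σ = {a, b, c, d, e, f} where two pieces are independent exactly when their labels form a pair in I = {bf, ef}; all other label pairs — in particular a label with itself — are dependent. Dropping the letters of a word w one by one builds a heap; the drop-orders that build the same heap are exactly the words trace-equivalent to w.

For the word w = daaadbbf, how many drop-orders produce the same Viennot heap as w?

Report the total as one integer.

3

#0=d has no predecessor
#1=a depends on [0:d]
#2=a depends on [1:a]
#3=a depends on [2:a]
#4=d depends on [3:a]
#5=b depends on [4:d]
#6=b depends on [5:b]
#7=f depends on [4:d]
sources: [0:d]
N(rest) = Σ N(rest − s) over sources s of rest; N(one piece) = 1:
  size 1 → [6]=1  [7]=1
  size 2 → [5,6]=1  [6,7]=2
  size 3 → [5,6,7]=3
  size 4 → [4,5,6,7]=3
  size 5 → [3,4,5,6,7]=3
  size 6 → [2,3,4,5,6,7]=3
  first=0(d) contributes 3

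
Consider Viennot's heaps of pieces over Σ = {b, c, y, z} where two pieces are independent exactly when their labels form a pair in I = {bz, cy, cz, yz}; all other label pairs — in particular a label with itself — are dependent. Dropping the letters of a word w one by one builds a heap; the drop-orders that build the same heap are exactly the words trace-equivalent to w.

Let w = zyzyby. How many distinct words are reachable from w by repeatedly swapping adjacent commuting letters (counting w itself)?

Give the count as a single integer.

0(z) covers ∅
1(y) covers ∅
2(z) covers 0:z
3(y) covers 1:y
4(b) covers 3:y
5(y) covers 4:b
floor of heap: 0:z, 1:y
completions by unplaced set U, small U first (add the entries for U minus each lowest piece of U):
  |U|=1: {2}:1  {5}:1
  |U|=2: {0,2}:1  {2,5}:2  {4,5}:1
  |U|=3: {0,2,5}:3  {2,4,5}:3  {3,4,5}:1
  |U|=4: {0,2,4,5}:6  {1,3,4,5}:1  {2,3,4,5}:4
  start at 0(z): 5
  start at 1(y): 10
sum over floor = 15

15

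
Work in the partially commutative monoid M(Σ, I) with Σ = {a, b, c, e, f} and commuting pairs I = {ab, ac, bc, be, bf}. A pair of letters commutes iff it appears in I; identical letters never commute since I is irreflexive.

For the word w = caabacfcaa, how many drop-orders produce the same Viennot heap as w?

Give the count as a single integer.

300

piece 0:c — minimal
piece 1:a — minimal
piece 2:a rests on {1:a}
piece 3:b — minimal
piece 4:a rests on {2:a}
piece 5:c rests on {0:c}
piece 6:f rests on {4:a, 5:c}
piece 7:c rests on {6:f}
piece 8:a rests on {6:f}
piece 9:a rests on {8:a}
minimal pieces: {0:c, 1:a, 3:b}
ways to finish when only these pieces remain (= sum over removing one remaining piece with nothing left below it):
  1 left: {3}→1  {7}→1  {9}→1
  2 left: {3,7}→2  {3,9}→2  {7,9}→2  {8,9}→1
  3 left: {3,7,9}→6  {3,8,9}→3  {7,8,9}→3
  4 left: {3,7,8,9}→12  {6,7,8,9}→3
  5 left: {3,6,7,8,9}→15  {4,6,7,8,9}→3  {5,6,7,8,9}→3
  6 left: {0,5,6,7,8,9}→3  {2,4,6,7,8,9}→3  {3,4,6,7,8,9}→18  {3,5,6,7,8,9}→18  {4,5,6,7,8,9}→6
  7 left: {0,3,5,6,7,8,9}→21  {0,4,5,6,7,8,9}→9  {1,2,4,6,7,8,9}→3  {2,3,4,6,7,8,9}→21  {2,4,5,6,7,8,9}→9  {3,4,5,6,7,8,9}→42
  8 left: {0,2,4,5,6,7,8,9}→18  {0,3,4,5,6,7,8,9}→72  {1,2,3,4,6,7,8,9}→24  {1,2,4,5,6,7,8,9}→12  {2,3,4,5,6,7,8,9}→72
  placing 0:c first → 108 extensions
  placing 1:a first → 162 extensions
  placing 3:b first → 30 extensions
total linear extensions = 300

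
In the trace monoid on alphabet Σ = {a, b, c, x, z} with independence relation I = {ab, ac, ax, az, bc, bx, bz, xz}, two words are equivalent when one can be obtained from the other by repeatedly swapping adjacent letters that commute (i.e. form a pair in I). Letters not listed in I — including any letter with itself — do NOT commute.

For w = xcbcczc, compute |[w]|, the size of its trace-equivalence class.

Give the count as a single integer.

7

#0=x has no predecessor
#1=c depends on [0:x]
#2=b has no predecessor
#3=c depends on [1:c]
#4=c depends on [3:c]
#5=z depends on [4:c]
#6=c depends on [5:z]
sources: [0:x, 2:b]
N(rest) = Σ N(rest − s) over sources s of rest; N(one piece) = 1:
  size 1 → [2]=1  [6]=1
  size 2 → [2,6]=2  [5,6]=1
  size 3 → [2,5,6]=3  [4,5,6]=1
  size 4 → [2,4,5,6]=4  [3,4,5,6]=1
  size 5 → [1,3,4,5,6]=1  [2,3,4,5,6]=5
  first=0(x) contributes 6
  first=2(b) contributes 1
|[w]| = 7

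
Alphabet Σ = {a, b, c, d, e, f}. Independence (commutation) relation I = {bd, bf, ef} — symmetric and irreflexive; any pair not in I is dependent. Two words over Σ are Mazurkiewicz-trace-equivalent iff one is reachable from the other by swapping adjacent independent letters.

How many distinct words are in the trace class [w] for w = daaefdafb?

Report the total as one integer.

4

#0=d has no predecessor
#1=a depends on [0:d]
#2=a depends on [1:a]
#3=e depends on [2:a]
#4=f depends on [2:a]
#5=d depends on [3:e, 4:f]
#6=a depends on [5:d]
#7=f depends on [6:a]
#8=b depends on [6:a]
sources: [0:d]
N(rest) = Σ N(rest − s) over sources s of rest; N(one piece) = 1:
  size 1 → [7]=1  [8]=1
  size 2 → [7,8]=2
  size 3 → [6,7,8]=2
  size 4 → [5,6,7,8]=2
  size 5 → [3,5,6,7,8]=2  [4,5,6,7,8]=2
  size 6 → [3,4,5,6,7,8]=4
  size 7 → [2,3,4,5,6,7,8]=4
  first=0(d) contributes 4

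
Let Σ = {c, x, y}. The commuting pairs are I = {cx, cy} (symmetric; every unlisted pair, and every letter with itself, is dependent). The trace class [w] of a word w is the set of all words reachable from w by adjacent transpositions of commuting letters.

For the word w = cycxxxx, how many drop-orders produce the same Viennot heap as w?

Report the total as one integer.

0(c) covers ∅
1(y) covers ∅
2(c) covers 0:c
3(x) covers 1:y
4(x) covers 3:x
5(x) covers 4:x
6(x) covers 5:x
floor of heap: 0:c, 1:y
completions by unplaced set U, small U first (add the entries for U minus each lowest piece of U):
  |U|=1: {2}:1  {6}:1
  |U|=2: {0,2}:1  {2,6}:2  {5,6}:1
  |U|=3: {0,2,6}:3  {2,5,6}:3  {4,5,6}:1
  |U|=4: {0,2,5,6}:6  {2,4,5,6}:4  {3,4,5,6}:1
  |U|=5: {0,2,4,5,6}:10  {1,3,4,5,6}:1  {2,3,4,5,6}:5
  start at 0(c): 6
  start at 1(y): 15
sum over floor = 21

21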